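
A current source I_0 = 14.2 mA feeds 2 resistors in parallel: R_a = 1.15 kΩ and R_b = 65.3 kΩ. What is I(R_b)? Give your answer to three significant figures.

I ≈ 0.246 mA

With just two branches, the current splits inversely with resistance.
So I = 14.2 × 1.15/66.45 = 0.2457 mA.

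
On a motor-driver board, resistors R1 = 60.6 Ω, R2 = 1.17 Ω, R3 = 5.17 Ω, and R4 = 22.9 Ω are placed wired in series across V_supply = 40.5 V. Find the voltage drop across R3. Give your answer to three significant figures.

V ≈ 2.33 V

Series total: ΣR = 60.6 + 1.17 + 5.17 + 22.9 = 89.84 Ω.
By the voltage-divider rule, V = 40.5 × 5.170/89.84 = 2.331 V.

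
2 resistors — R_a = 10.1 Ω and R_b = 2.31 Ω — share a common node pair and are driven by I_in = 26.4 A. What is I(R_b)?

I ≈ 21.5 A

Two-branch current divider: I_k = I_in · R_other/(R_1 + R_2).
So I = 26.4 × 10.1/12.41 = 21.49 A.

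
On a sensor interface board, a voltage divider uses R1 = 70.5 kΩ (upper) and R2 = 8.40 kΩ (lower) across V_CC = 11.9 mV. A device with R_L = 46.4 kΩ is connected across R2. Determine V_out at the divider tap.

R2 ‖ R_L = (8.40 × 46.4)/(8.40 + 46.4) = 7.112 kΩ.
Now apply the divider: V_out = 11.9 × 0.09164 = 1.091 mV.
(Unloaded it would be 1.27 mV; the load pulls it down.)

V_out ≈ 1.09 mV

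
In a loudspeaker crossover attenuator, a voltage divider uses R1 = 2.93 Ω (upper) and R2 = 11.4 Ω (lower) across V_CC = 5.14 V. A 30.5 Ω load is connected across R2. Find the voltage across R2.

R2 ‖ R_L = (11.4 × 30.5)/(11.4 + 30.5) = 8.298 Ω.
Then V_out = V_CC · R2'/(R1 + R2') = 5.14 × 8.298/11.23 = 3.799 V.

V_out ≈ 3.80 V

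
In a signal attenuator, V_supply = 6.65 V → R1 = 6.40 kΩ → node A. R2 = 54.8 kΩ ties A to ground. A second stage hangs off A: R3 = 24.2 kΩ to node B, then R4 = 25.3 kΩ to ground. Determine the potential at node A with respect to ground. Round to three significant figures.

Looking into the second stage from A: R3 + R4 = 49.50 kΩ appears in parallel with R2.
Effective lower resistance at A: R2 ‖ 49.50 = 26.01 kΩ.
V_A = 6.65 × 26.01/(6.40 + 26.01) = 5.337 V.

V_A ≈ 5.34 V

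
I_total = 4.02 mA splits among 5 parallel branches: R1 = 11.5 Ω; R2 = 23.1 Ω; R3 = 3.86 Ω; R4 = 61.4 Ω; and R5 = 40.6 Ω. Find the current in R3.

Total conductance ΣG = 1/11.5 + 1/23.1 + 1/3.86 + 1/61.4 + 1/40.6 = 0.4302 (units of 1/Ω).
Current divider: I(R3) = I_total · G_k/ΣG = 4.02 × (0.2591/0.4302) = 4.02 × 0.6022 = 2.421 mA.

I ≈ 2.42 mA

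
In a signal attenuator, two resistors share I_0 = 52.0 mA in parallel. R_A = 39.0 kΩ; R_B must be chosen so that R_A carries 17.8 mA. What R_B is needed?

R_B ≈ 20.3 kΩ

The fraction through R_A equals R_B/(R_A+R_B).
17.8/52.0 = R_B/(R_A + R_B) → R_B = R_A · (0.3423)/(1 − 0.3423) = 39.0 × 0.5205 = 20.30 kΩ.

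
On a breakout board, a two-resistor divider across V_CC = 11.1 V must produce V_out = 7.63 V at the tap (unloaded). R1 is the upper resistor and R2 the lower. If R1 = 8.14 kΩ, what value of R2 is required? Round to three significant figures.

R2 ≈ 17.9 kΩ

The divider ratio is R2/(R1+R2) = 7.63/11.1 = 0.6874.
So R2 = R1 · V_out/(V_CC − V_out) = 8.14 × 7.63/(11.1 − 7.63) = 8.14 × 2.199 = 17.90 kΩ.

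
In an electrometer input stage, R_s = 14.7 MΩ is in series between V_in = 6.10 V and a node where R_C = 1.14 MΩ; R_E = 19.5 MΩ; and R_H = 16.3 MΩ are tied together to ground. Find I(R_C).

I ≈ 0.344 µA

Combine the parallel branches: R_p = (1/1.14 + 1/19.5 + 1/16.3)⁻¹ = 1.010 MΩ.
V_A by voltage divider: V_A = 6.10 × 1.010/(14.7 + 1.010) = 0.3923 V.
Branch current I = V_A/R_C = 0.3923/1.14 = 0.3441 µA.
(Equivalently: I_total = 0.3883 µA, then current-divider fraction G_k/ΣG = 0.8862.)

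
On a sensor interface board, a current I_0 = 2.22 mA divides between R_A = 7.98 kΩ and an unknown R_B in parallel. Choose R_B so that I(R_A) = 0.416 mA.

R_B ≈ 1.84 kΩ

Two-branch current divider: I_A = I_0 · R_B/(R_A + R_B).
With f = 0.1874, R_B = R_A · f/(1−f) = 7.98 × 0.2306 = 1.840 kΩ.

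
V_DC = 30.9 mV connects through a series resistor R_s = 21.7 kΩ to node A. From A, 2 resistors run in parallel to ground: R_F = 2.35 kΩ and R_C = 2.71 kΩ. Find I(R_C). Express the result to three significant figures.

I ≈ 0.625 µA

Equivalent of the parallel group: R_p = 1.259 kΩ.
V_A by voltage divider: V_A = 30.9 × 1.259/(21.7 + 1.259) = 1.694 mV.
I(R_C) = V_A / R_C = 1.694/2.71 = 0.6251 µA.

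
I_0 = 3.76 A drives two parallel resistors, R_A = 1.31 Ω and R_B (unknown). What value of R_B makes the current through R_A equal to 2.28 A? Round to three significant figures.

Two-branch current divider: I_A = I_0 · R_B/(R_A + R_B).
With f = 0.6064, R_B = R_A · f/(1−f) = 1.31 × 1.541 = 2.018 Ω.

R_B ≈ 2.02 Ω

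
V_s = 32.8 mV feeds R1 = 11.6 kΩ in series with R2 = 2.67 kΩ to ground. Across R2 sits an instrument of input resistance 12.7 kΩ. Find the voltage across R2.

V_out ≈ 5.24 mV

R2 ‖ R_L = (2.67 × 12.7)/(2.67 + 12.7) = 2.206 kΩ.
Then V_out = V_s · R2'/(R1 + R2') = 32.8 × 2.206/13.81 = 5.241 mV.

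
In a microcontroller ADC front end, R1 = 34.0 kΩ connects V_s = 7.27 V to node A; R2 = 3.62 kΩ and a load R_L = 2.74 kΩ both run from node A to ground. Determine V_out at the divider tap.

First combine the lower leg with the load: R2 ‖ R_L = 1.560 kΩ.
Then V_out = V_s · R2'/(R1 + R2') = 7.27 × 1.560/35.56 = 0.3188 V.

V_out ≈ 0.319 V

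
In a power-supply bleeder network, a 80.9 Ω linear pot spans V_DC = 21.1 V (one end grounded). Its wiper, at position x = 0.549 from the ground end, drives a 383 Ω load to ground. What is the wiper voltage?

The pot divides into 36.49 Ω above the wiper and 44.41 Ω below.
(x·R_p) ‖ R_L = 39.80 Ω.
Loaded-divider output: V_out = 21.1 × 0.5217 = 11.01 V.

V_out ≈ 11.0 V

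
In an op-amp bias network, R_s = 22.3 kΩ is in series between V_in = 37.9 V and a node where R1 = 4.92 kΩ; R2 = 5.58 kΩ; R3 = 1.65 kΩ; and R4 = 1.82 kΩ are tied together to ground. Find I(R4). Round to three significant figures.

Equivalent of the parallel group: R_p = 0.6502 kΩ.
V_A = 37.9 × 0.6502/22.95 = 1.074 V.
Branch current I = V_A/R4 = 1.074/1.82 = 0.5900 mA.

I ≈ 0.590 mA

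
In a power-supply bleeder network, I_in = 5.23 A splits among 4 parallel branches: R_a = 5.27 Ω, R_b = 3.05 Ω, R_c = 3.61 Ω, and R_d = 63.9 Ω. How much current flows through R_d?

ΣG = 1/5.27 + 1/3.05 + 1/3.61 + 1/63.9 = 0.8103.
By the current-divider rule, I = I_in · G_k/ΣG = 5.23 × 0.01931 = 0.1010 A.

I ≈ 0.101 A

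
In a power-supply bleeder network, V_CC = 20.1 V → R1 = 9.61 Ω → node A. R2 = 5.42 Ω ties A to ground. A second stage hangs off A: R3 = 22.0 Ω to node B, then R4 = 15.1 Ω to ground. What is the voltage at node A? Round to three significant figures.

V_A ≈ 6.63 V

Node A sees R2 in parallel with the series input of stage 2, R3 + R4 = 37.10 Ω.
Effective lower resistance at A: R2 ‖ 37.10 = 4.729 Ω.
First divider: V_A = V_CC · 4.729/(9.61 + 4.729) = 6.629 V.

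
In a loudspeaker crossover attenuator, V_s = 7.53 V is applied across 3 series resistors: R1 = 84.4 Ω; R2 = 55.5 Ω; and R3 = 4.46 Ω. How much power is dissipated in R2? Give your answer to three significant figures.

Series current I = V_s/ΣR = 7.53/144.4 = 0.05216 A.
P = I²R = 0.002721 × 55.5 = 0.1510 W.

P ≈ 0.151 W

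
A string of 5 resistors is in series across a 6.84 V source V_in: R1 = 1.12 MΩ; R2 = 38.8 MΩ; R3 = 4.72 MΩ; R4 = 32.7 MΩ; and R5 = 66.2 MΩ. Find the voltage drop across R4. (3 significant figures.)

Series total: ΣR = 1.12 + 38.8 + 4.72 + 32.7 + 66.2 = 143.5 MΩ.
Voltage divider: V = V_in · (32.70 / 143.5) = 6.84 × 0.2278 = 1.558 V.

V ≈ 1.56 V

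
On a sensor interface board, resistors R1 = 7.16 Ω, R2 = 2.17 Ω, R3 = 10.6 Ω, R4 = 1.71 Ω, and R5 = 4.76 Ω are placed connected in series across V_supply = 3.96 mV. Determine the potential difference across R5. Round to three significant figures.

V ≈ 0.714 mV

Total series resistance ΣR = 7.16 + 2.17 + 10.6 + 1.71 + 4.76 = 26.40 Ω.
Voltage divider: V = V_supply · (4.760 / 26.40) = 3.96 × 0.1803 = 0.7140 mV.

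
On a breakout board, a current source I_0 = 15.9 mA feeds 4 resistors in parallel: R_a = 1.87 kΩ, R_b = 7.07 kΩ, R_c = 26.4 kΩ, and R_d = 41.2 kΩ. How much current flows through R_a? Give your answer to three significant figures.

Total conductance ΣG = 1/1.87 + 1/7.07 + 1/26.4 + 1/41.2 = 0.7384 (units of 1/kΩ).
By the current-divider rule, I = I_0 · G_k/ΣG = 15.9 × 0.7243 = 11.52 mA.

I ≈ 11.5 mA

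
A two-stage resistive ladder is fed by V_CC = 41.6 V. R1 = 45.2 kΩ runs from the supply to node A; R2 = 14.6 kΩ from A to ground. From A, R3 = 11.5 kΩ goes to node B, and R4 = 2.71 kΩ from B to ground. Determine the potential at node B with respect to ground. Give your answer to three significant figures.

Looking into the second stage from A: R3 + R4 = 14.21 kΩ appears in parallel with R2.
R2 ‖ (R3+R4) = 7.201 kΩ.
So V_A = 41.6 × 0.1374 = 5.717 V.
V_B = V_A × 0.1907 = 1.090 V.

V_B ≈ 1.09 V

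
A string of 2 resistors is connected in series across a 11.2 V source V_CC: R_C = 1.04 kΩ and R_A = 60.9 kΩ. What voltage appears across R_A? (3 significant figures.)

Series total: ΣR = 1.04 + 60.9 = 61.94 kΩ.
V = V_CC · R/ΣR = 11.2 × 0.9832 = 11.01 V.

V ≈ 11.0 V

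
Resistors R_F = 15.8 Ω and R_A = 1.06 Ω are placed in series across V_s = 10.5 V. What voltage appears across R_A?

V ≈ 0.660 V

Series total: ΣR = 15.8 + 1.06 = 16.86 Ω.
V = V_s · R/ΣR = 10.5 × 0.06287 = 0.6601 V.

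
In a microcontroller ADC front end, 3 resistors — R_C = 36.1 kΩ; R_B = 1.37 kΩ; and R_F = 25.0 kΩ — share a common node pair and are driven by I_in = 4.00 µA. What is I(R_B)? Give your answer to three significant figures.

I ≈ 3.66 µA

Total conductance ΣG = 1/36.1 + 1/1.37 + 1/25.0 = 0.7976 (units of 1/kΩ).
By the current-divider rule, I = I_in · G_k/ΣG = 4.00 × 0.9151 = 3.660 µA.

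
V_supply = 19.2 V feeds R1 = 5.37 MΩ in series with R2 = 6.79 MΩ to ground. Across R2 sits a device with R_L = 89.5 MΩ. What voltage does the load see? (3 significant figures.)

V_out ≈ 10.4 V

First combine the lower leg with the load: R2 ‖ R_L = 6.311 MΩ.
Voltage divider with the loaded lower leg: V_out = 19.2 × 6.311/(5.37 + 6.311) = 19.2 × 0.5403 = 10.37 V.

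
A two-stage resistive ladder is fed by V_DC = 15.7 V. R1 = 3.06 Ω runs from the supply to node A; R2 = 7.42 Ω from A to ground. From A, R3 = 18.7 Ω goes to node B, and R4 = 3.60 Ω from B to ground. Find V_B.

Node A sees R2 in parallel with the series input of stage 2, R3 + R4 = 22.30 Ω.
Effective lower resistance at A: R2 ‖ 22.30 = 5.567 Ω.
So V_A = 15.7 × 0.6453 = 10.13 V.
Then the unloaded second divider: V_B = V_A × R4/(R3+R4) = 10.13 × 0.1614 = 1.636 V.

V_B ≈ 1.64 V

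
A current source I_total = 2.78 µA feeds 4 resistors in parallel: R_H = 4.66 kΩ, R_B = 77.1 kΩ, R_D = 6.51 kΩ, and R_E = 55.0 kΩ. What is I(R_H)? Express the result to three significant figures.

Conductances: ΣG = 1/4.66 + 1/77.1 + 1/6.51 + 1/55.0 = 0.3994 (1/kΩ).
By the current-divider rule, I = I_total · G_k/ΣG = 2.78 × 0.5373 = 1.494 µA.

I ≈ 1.49 µA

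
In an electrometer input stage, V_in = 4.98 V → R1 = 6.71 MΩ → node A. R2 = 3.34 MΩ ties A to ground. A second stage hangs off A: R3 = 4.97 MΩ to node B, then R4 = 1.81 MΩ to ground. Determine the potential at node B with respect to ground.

V_B ≈ 0.332 V

Looking into the second stage from A: R3 + R4 = 6.780 MΩ appears in parallel with R2.
R2 ‖ (R3+R4) = 2.238 MΩ.
First divider: V_A = V_in · 2.238/(6.71 + 2.238) = 1.245 V.
Stage 2 is unloaded, so V_B = V_A · R4/(R3+R4) = 1.245 × 1.81/6.780 = 0.3325 V.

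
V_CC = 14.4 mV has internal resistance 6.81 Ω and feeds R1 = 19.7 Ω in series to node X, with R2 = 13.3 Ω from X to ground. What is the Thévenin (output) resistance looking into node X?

R1' = 6.81 + 19.7 = 26.51 Ω (source resistance + R1).
With V_CC suppressed (replaced by a short), R_th = R1' ‖ R2 = (26.51 × 13.3)/(26.51 + 13.3) = 8.857 Ω.

R_th ≈ 8.86 Ω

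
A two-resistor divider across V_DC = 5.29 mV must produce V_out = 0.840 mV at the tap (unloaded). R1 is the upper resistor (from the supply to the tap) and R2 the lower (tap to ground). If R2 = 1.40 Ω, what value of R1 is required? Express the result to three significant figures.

The divider ratio is R2/(R1+R2) = 0.840/5.29 = 0.1588.
R1 = R2·(1/k − 1) = 1.40 × 5.298 = 7.417 Ω.

R1 ≈ 7.42 Ω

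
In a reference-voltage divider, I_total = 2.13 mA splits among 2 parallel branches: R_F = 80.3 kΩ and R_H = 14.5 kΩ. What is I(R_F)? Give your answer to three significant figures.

I ≈ 0.326 mA

With just two branches, the current splits inversely with resistance.
I(R_F) = 2.13 × 14.5/(80.3 + 14.5) = 2.13 × 0.1530 = 0.3258 mA.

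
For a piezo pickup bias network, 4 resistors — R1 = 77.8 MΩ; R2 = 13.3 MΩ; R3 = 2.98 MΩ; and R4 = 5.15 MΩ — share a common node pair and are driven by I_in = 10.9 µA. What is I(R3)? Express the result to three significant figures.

I ≈ 5.92 µA

Conductances: ΣG = 1/77.8 + 1/13.3 + 1/2.98 + 1/5.15 = 0.6178 (1/MΩ).
Current divider: I(R3) = I_in · G_k/ΣG = 10.9 × (0.3356/0.6178) = 10.9 × 0.5432 = 5.921 µA.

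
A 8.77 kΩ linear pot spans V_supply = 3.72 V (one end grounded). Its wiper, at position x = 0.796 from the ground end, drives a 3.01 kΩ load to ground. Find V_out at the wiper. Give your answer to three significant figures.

V_out ≈ 2.01 V

Lower segment x·R_p = 6.981 kΩ; upper segment (1−x)·R_p = 1.789 kΩ.
(x·R_p) ‖ R_L = 2.103 kΩ.
Loaded-divider output: V_out = 3.72 × 0.5403 = 2.010 V.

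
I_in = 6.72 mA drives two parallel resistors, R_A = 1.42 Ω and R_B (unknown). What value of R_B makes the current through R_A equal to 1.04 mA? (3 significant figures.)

The fraction through R_A equals R_B/(R_A+R_B).
With f = 0.1548, R_B = R_A · f/(1−f) = 1.42 × 0.1831 = 0.2600 Ω.

R_B ≈ 0.260 Ω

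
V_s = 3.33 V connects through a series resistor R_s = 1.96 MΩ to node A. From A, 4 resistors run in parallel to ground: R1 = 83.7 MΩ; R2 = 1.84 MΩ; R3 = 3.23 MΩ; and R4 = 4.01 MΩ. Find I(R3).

I ≈ 0.324 µA

Parallel bank: R_p = 1/(1/83.7 + 1/1.84 + 1/3.23 + 1/4.01) = 0.8973 MΩ.
V_A by voltage divider: V_A = 3.33 × 0.8973/(1.96 + 0.8973) = 1.046 V.
Branch current I = V_A/R3 = 1.046/3.23 = 0.3238 µA.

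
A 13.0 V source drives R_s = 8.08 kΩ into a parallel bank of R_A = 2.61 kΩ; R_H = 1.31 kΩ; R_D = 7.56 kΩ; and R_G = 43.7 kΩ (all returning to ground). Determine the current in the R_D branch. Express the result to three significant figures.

I ≈ 0.149 mA

Equivalent of the parallel group: R_p = 0.7683 kΩ.
Node voltage V_A = V_supply · R_p/(R_s + R_p) = 13.0 × 0.08683 = 1.129 V.
I(R_D) = V_A / R_D = 1.129/7.56 = 0.1493 mA.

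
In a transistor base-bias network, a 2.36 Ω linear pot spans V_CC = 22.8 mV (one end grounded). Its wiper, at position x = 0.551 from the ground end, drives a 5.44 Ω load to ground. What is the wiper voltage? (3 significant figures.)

V_out ≈ 11.3 mV

The pot divides into 1.060 Ω above the wiper and 1.300 Ω below.
R_L loads the lower segment: effective lower R = 1.049 Ω.
Loaded-divider output: V_out = 22.8 × 0.4976 = 11.35 mV.
(Unloaded: V_out = x·V_CC = 12.6 mV.)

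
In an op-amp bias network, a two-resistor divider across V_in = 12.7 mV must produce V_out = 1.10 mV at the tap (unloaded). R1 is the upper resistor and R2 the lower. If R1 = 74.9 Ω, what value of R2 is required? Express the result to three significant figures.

R2 ≈ 7.10 Ω

The divider ratio is R2/(R1+R2) = 1.10/12.7 = 0.08661.
Rearranging, R2 = R1·k/(1−k) = 74.9 × 0.09483 = 7.103 Ω.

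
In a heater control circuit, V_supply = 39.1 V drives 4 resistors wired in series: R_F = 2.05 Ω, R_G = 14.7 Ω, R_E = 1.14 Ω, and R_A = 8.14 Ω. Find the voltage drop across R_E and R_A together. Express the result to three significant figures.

Series total: ΣR = 2.05 + 14.7 + 1.14 + 8.14 = 26.03 Ω.
R_{R_E..R_A} = 1.14 + 8.14 = 9.280 Ω.
Voltage divider: V = V_supply · (9.280 / 26.03) = 39.1 × 0.3565 = 13.94 V.

V ≈ 13.9 V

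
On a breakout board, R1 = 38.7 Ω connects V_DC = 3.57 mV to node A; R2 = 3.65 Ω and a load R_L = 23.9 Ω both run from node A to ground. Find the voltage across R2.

V_out ≈ 0.270 mV

R2 ‖ R_L = (3.65 × 23.9)/(3.65 + 23.9) = 3.166 Ω.
Then V_out = V_DC · R2'/(R1 + R2') = 3.57 × 3.166/41.87 = 0.2700 mV.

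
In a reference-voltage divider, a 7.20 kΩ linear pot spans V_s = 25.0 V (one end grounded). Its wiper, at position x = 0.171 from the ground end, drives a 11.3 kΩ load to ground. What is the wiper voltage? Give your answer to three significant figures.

Split the track: R_lower = x·R_p = 1.231 kΩ, R_upper = (1−x)·R_p = 5.969 kΩ.
Lower segment in parallel with the load: 1.231 ‖ 11.3 = 1.110 kΩ.
Loaded-divider output: V_out = 25.0 × 0.1568 = 3.921 V.
(Unloaded: V_out = x·V_s = 4.28 V.)

V_out ≈ 3.92 V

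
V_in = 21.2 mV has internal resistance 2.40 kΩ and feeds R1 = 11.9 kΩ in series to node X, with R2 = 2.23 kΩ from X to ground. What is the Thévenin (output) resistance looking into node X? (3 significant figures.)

R_th ≈ 1.93 kΩ

R1' = 2.40 + 11.9 = 14.30 kΩ (source resistance + R1).
Looking into X with the source shorted: R_th = R1'·R2/(R1'+R2) = 14.30 × 2.23/16.53 = 1.929 kΩ.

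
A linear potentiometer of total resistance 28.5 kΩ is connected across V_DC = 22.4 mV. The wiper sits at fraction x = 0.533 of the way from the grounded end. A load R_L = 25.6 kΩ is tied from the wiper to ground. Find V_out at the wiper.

The pot divides into 13.31 kΩ above the wiper and 15.19 kΩ below.
R_L loads the lower segment: effective lower R = 9.534 kΩ.
Then V_out = V_DC · 9.534/(13.31 + 9.534) = 9.349 mV.

V_out ≈ 9.35 mV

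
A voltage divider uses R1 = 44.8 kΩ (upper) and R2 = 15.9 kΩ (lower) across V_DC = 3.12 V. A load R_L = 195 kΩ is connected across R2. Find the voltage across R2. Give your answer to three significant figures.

V_out ≈ 0.771 V

First combine the lower leg with the load: R2 ‖ R_L = 14.70 kΩ.
Now apply the divider: V_out = 3.12 × 0.2471 = 0.7709 V.
(Unloaded it would be 0.817 V; the load pulls it down.)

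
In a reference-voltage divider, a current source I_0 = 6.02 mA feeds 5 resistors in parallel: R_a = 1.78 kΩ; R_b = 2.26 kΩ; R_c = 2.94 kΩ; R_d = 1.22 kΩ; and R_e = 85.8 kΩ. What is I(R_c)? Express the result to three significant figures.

I ≈ 0.941 mA

ΣG = 1/1.78 + 1/2.26 + 1/2.94 + 1/1.22 + 1/85.8 = 2.176.
By the current-divider rule, I = I_0 · G_k/ΣG = 6.02 × 0.1563 = 0.9411 mA.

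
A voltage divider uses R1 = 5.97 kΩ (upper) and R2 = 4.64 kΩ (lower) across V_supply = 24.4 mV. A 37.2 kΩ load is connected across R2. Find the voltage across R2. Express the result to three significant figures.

V_out ≈ 9.97 mV

First combine the lower leg with the load: R2 ‖ R_L = 4.125 kΩ.
Voltage divider with the loaded lower leg: V_out = 24.4 × 4.125/(5.97 + 4.125) = 24.4 × 0.4086 = 9.971 mV.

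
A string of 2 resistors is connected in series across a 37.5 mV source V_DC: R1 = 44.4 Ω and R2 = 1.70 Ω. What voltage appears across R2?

Series total: ΣR = 44.4 + 1.70 = 46.10 Ω.
Voltage divider: V = V_DC · (1.700 / 46.10) = 37.5 × 0.03688 = 1.383 mV.

V ≈ 1.38 mV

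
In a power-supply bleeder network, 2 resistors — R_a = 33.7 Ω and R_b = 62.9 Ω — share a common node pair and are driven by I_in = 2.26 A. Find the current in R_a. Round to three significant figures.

I ≈ 1.47 A

With just two branches, the current splits inversely with resistance.
I(R_a) = 2.26 × 62.9/(33.7 + 62.9) = 2.26 × 0.6511 = 1.472 A.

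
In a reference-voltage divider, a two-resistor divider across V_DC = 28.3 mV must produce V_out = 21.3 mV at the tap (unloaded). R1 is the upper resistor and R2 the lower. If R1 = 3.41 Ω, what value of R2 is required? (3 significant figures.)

R2 ≈ 10.4 Ω

V_out/V_DC = R2/(R1+R2) = 0.7527.
R2 = R1 · 0.7527/(1 − 0.7527) = 10.38 Ω.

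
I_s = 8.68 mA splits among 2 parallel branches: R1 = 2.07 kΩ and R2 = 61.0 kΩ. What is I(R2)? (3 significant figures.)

With just two branches, the current splits inversely with resistance.
I(R2) = 8.68 × 2.07/(2.07 + 61.0) = 8.68 × 0.03282 = 0.2849 mA.

I ≈ 0.285 mA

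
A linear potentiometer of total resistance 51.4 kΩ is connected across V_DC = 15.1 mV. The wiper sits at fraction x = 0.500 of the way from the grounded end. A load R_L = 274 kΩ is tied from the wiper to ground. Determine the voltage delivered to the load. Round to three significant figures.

Split the track: R_lower = x·R_p = 25.70 kΩ, R_upper = (1−x)·R_p = 25.70 kΩ.
R_L loads the lower segment: effective lower R = 23.50 kΩ.
Loaded-divider output: V_out = 15.1 × 0.4776 = 7.212 mV.
(Unloaded: V_out = x·V_DC = 7.55 mV.)

V_out ≈ 7.21 mV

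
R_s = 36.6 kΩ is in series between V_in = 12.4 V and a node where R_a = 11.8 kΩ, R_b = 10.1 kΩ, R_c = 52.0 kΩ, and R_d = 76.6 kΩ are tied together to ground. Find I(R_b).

I ≈ 0.138 mA

Parallel bank: R_p = 1/(1/11.8 + 1/10.1 + 1/52.0 + 1/76.6) = 4.629 kΩ.
Node voltage V_A = V_in · R_p/(R_s + R_p) = 12.4 × 0.1123 = 1.392 V.
I(R_b) = V_A / R_b = 1.392/10.1 = 0.1378 mA.
(Equivalently: I_total = 0.3008 mA, then current-divider fraction G_k/ΣG = 0.4583.)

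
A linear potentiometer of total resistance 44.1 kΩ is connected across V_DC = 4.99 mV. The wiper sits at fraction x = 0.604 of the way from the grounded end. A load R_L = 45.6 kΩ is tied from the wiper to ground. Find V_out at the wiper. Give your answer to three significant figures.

The pot divides into 17.46 kΩ above the wiper and 26.64 kΩ below.
R_L loads the lower segment: effective lower R = 16.81 kΩ.
V_out = 4.99 × 16.81/(17.46 + 16.81) = 2.448 mV.

V_out ≈ 2.45 mV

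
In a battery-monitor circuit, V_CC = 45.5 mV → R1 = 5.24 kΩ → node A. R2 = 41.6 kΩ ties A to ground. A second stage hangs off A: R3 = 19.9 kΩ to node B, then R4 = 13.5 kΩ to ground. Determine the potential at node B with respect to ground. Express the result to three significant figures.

V_B ≈ 14.3 mV

Looking into the second stage from A: R3 + R4 = 33.40 kΩ appears in parallel with R2.
R2 ‖ (R3+R4) = 18.53 kΩ.
First divider: V_A = V_CC · 18.53/(5.24 + 18.53) = 35.47 mV.
V_B = V_A × 0.4042 = 14.34 mV.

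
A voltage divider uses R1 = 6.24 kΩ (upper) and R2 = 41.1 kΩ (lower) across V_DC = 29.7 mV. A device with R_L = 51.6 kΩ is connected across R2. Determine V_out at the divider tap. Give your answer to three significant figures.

R2 ‖ R_L = (41.1 × 51.6)/(41.1 + 51.6) = 22.88 kΩ.
Then V_out = V_DC · R2'/(R1 + R2') = 29.7 × 22.88/29.12 = 23.34 mV.
(Unloaded it would be 25.8 mV; the load pulls it down.)

V_out ≈ 23.3 mV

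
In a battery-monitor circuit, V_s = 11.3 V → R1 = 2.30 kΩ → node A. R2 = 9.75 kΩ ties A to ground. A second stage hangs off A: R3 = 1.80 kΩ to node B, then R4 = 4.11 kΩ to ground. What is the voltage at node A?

Looking into the second stage from A: R3 + R4 = 5.910 kΩ appears in parallel with R2.
Effective lower resistance at A: R2 ‖ 5.910 = 3.680 kΩ.
V_A = 11.3 × 3.680/(2.30 + 3.680) = 6.954 V.

V_A ≈ 6.95 V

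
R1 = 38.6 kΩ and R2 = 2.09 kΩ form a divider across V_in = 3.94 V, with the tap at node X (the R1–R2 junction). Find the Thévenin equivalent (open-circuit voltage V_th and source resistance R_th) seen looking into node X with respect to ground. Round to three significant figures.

V_th ≈ 0.202 V, R_th ≈ 1.98 kΩ

With X open, the divider is unloaded: V_th = 3.94 × 2.09/40.69 = 0.2024 V.
Zeroing V_in shorts the top of R1 to ground, so R_th = R1 ‖ R2 = 1.983 kΩ.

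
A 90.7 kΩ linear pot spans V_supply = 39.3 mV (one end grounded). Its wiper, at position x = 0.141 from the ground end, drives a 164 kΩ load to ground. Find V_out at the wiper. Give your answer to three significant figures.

V_out ≈ 5.19 mV

Split the track: R_lower = x·R_p = 12.79 kΩ, R_upper = (1−x)·R_p = 77.91 kΩ.
(x·R_p) ‖ R_L = 11.86 kΩ.
Loaded-divider output: V_out = 39.3 × 0.1321 = 5.193 mV.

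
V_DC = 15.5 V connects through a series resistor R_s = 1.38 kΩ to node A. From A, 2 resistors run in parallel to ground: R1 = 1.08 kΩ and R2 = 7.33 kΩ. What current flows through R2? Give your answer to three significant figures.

Parallel bank: R_p = 1/(1/1.08 + 1/7.33) = 0.9413 kΩ.
V_A = 15.5 × 0.9413/2.321 = 6.285 V.
I(R2) = V_A / R2 = 6.285/7.33 = 0.8575 mA.

I ≈ 0.857 mA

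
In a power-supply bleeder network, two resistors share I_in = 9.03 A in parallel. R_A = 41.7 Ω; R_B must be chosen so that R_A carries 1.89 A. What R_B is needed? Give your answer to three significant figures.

R_B ≈ 11.0 Ω

Two-branch current divider: I_A = I_in · R_B/(R_A + R_B).
With f = 0.2093, R_B = R_A · f/(1−f) = 41.7 × 0.2647 = 11.04 Ω.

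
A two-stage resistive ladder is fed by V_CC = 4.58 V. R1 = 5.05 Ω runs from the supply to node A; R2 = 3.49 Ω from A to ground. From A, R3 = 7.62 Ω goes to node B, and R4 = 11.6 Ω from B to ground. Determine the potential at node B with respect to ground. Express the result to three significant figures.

Looking into the second stage from A: R3 + R4 = 19.22 Ω appears in parallel with R2.
Effective lower resistance at A: R2 ‖ 19.22 = 2.954 Ω.
V_A = 4.58 × 2.954/(5.05 + 2.954) = 1.690 V.
Stage 2 is unloaded, so V_B = V_A · R4/(R3+R4) = 1.690 × 11.6/19.22 = 1.020 V.

V_B ≈ 1.02 V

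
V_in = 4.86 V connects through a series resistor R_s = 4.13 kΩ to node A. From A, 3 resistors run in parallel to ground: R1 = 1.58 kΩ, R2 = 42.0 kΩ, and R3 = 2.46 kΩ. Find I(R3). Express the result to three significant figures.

I ≈ 0.366 mA

Parallel bank: R_p = 1/(1/1.58 + 1/42.0 + 1/2.46) = 0.9405 kΩ.
V_A by voltage divider: V_A = 4.86 × 0.9405/(4.13 + 0.9405) = 0.9015 V.
Branch current I = V_A/R3 = 0.9015/2.46 = 0.3665 mA.
(Check via current divider: I_total = 0.9585 mA; share G_k/ΣG = 0.3823 → same result.)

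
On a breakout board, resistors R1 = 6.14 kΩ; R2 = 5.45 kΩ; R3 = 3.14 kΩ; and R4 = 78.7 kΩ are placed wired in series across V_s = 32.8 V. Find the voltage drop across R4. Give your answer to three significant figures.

V ≈ 27.6 V

Total series resistance ΣR = 6.14 + 5.45 + 3.14 + 78.7 = 93.43 kΩ.
Voltage divider: V = V_s · (78.70 / 93.43) = 32.8 × 0.8423 = 27.63 V.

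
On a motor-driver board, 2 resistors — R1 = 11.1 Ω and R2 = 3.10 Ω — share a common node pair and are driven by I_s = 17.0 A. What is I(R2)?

I ≈ 13.3 A

For two parallel branches, I_k = I_s · (other R)/(sum of R).
I(R2) = 17.0 × 11.1/(11.1 + 3.10) = 17.0 × 0.7817 = 13.29 A.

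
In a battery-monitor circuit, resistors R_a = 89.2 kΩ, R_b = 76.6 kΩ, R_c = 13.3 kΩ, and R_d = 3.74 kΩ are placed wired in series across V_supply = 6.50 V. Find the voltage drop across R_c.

Total series resistance ΣR = 89.2 + 76.6 + 13.3 + 3.74 = 182.8 kΩ.
V = V_supply · R/ΣR = 6.50 × 0.07274 = 0.4728 V.

V ≈ 0.473 V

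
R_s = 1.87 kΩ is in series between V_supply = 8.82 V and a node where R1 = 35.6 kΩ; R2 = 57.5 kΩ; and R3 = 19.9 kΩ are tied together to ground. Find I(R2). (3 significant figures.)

I ≈ 0.130 mA

Parallel bank: R_p = 1/(1/35.6 + 1/57.5 + 1/19.9) = 10.45 kΩ.
V_A = 8.82 × 10.45/12.32 = 7.481 V.
Branch current I = V_A/R2 = 7.481/57.5 = 0.1301 mA.
(Check via current divider: I_total = 0.7162 mA; share G_k/ΣG = 0.1817 → same result.)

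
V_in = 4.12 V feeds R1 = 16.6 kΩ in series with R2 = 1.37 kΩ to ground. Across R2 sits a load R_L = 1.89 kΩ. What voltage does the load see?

V_out ≈ 0.188 V

R2 ‖ R_L = (1.37 × 1.89)/(1.37 + 1.89) = 0.7943 kΩ.
Then V_out = V_in · R2'/(R1 + R2') = 4.12 × 0.7943/17.39 = 0.1881 V.
(Unloaded it would be 0.314 V; the load pulls it down.)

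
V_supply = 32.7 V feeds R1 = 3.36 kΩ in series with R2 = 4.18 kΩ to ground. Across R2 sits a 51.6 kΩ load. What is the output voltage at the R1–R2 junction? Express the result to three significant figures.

V_out ≈ 17.5 V

R2 ‖ R_L = (4.18 × 51.6)/(4.18 + 51.6) = 3.867 kΩ.
Voltage divider with the loaded lower leg: V_out = 32.7 × 3.867/(3.36 + 3.867) = 32.7 × 0.5351 = 17.50 V.
(Unloaded it would be 18.1 V; the load pulls it down.)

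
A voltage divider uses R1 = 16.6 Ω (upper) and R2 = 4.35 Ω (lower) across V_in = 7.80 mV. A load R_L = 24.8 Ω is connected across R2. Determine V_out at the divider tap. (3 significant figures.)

V_out ≈ 1.42 mV

R2 ‖ R_L = (4.35 × 24.8)/(4.35 + 24.8) = 3.701 Ω.
Now apply the divider: V_out = 7.80 × 0.1823 = 1.422 mV.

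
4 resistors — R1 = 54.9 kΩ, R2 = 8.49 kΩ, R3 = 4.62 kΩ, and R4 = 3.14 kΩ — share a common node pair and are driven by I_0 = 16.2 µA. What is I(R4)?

Conductances: ΣG = 1/54.9 + 1/8.49 + 1/4.62 + 1/3.14 = 0.6709 (1/kΩ).
R4 takes the fraction G_k/ΣG = 0.3185/0.6709 = 0.4747, so I = 16.2 × 0.4747 = 7.690 µA.

I ≈ 7.69 µA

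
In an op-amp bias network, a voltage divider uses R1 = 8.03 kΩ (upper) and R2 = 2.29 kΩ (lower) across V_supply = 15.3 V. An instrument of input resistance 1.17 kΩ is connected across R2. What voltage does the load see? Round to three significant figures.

V_out ≈ 1.35 V

The load sits in parallel with R2, giving an effective lower resistance R2' = R2·R_L/(R2+R_L) = 0.7744 kΩ.
Now apply the divider: V_out = 15.3 × 0.08795 = 1.346 V.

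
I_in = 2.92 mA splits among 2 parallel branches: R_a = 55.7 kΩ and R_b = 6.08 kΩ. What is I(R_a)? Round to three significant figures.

Two-branch current divider: I_k = I_in · R_other/(R_1 + R_2).
So I = 2.92 × 6.08/61.78 = 0.2874 mA.

I ≈ 0.287 mA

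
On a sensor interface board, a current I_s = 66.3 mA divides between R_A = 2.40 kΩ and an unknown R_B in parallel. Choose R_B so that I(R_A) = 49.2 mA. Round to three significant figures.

Two-branch current divider: I_A = I_s · R_B/(R_A + R_B).
With f = 0.7421, R_B = R_A · f/(1−f) = 2.40 × 2.877 = 6.905 kΩ.

R_B ≈ 6.91 kΩ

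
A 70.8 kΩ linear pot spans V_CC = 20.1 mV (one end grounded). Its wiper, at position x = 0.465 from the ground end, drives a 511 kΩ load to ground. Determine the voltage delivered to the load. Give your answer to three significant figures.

V_out ≈ 9.04 mV

Lower segment x·R_p = 32.92 kΩ; upper segment (1−x)·R_p = 37.88 kΩ.
R_L loads the lower segment: effective lower R = 30.93 kΩ.
Loaded-divider output: V_out = 20.1 × 0.4495 = 9.035 mV.
(Unloaded: V_out = x·V_CC = 9.35 mV.)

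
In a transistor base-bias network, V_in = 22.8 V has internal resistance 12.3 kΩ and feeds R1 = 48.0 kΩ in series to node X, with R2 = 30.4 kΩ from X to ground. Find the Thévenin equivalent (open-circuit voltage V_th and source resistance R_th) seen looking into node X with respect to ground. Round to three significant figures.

V_th ≈ 7.64 V, R_th ≈ 20.2 kΩ

R1' = 12.3 + 48.0 = 60.30 kΩ (source resistance + R1).
V_th is the unloaded tap voltage: V_in · R2/(R1'+R2) = 22.8 × 0.3352 = 7.642 V.
Looking into X with the source shorted: R_th = R1'·R2/(R1'+R2) = 60.30 × 30.4/90.70 = 20.21 kΩ.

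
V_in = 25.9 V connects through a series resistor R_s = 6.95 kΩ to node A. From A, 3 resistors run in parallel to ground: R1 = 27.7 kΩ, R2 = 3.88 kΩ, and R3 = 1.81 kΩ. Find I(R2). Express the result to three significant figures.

Equivalent of the parallel group: R_p = 1.182 kΩ.
V_A = 25.9 × 1.182/8.132 = 3.763 V.
Branch current I = V_A/R2 = 3.763/3.88 = 0.9700 mA.

I ≈ 0.970 mA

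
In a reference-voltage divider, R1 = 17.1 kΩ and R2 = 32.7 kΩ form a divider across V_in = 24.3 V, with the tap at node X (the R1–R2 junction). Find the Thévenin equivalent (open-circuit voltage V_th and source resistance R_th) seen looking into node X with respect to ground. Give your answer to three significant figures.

With X open, the divider is unloaded: V_th = 24.3 × 32.7/49.80 = 15.96 V.
With V_in suppressed (replaced by a short), R_th = R1 ‖ R2 = (17.10 × 32.7)/(17.10 + 32.7) = 11.23 kΩ.

V_th ≈ 16.0 V, R_th ≈ 11.2 kΩ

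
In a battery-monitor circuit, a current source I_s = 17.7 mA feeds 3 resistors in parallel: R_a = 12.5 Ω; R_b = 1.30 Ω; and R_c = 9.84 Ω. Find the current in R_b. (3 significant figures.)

I ≈ 14.3 mA

Conductances: ΣG = 1/12.5 + 1/1.30 + 1/9.84 = 0.9509 (1/Ω).
R_b takes the fraction G_k/ΣG = 0.7692/0.9509 = 0.8090, so I = 17.7 × 0.8090 = 14.32 mA.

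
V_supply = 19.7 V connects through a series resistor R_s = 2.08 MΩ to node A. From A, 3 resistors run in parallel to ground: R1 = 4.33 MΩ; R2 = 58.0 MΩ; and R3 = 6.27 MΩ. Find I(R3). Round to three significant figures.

Parallel bank: R_p = 1/(1/4.33 + 1/58.0 + 1/6.27) = 2.453 MΩ.
V_A = 19.7 × 2.453/4.533 = 10.66 V.
Branch current I = V_A/R3 = 10.66/6.27 = 1.700 µA.
(Check via current divider: I_total = 4.346 µA; share G_k/ΣG = 0.3912 → same result.)

I ≈ 1.70 µA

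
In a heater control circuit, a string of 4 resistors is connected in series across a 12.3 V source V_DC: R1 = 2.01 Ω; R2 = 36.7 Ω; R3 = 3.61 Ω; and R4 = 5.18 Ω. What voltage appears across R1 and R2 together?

V ≈ 10.0 V

Total series resistance ΣR = 2.01 + 36.7 + 3.61 + 5.18 = 47.50 Ω.
R_{R1..R2} = 2.01 + 36.7 = 38.71 Ω.
Voltage divider: V = V_DC · (38.71 / 47.50) = 12.3 × 0.8149 = 10.02 V.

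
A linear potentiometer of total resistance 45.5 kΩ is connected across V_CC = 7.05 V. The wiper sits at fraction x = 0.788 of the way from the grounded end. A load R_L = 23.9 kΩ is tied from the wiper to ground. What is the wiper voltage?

V_out ≈ 4.21 V

The pot divides into 9.646 kΩ above the wiper and 35.85 kΩ below.
Lower segment in parallel with the load: 35.85 ‖ 23.9 = 14.34 kΩ.
V_out = 7.05 × 14.34/(9.646 + 14.34) = 4.215 V.
(Unloaded: V_out = x·V_CC = 5.56 V.)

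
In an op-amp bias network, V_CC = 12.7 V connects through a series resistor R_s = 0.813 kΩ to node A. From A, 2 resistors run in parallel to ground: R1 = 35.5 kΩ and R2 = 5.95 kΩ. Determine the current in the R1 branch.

Parallel bank: R_p = 1/(1/35.5 + 1/5.95) = 5.096 kΩ.
V_A by voltage divider: V_A = 12.7 × 5.096/(0.813 + 5.096) = 10.95 V.
Branch current I = V_A/R1 = 10.95/35.5 = 0.3085 mA.

I ≈ 0.309 mA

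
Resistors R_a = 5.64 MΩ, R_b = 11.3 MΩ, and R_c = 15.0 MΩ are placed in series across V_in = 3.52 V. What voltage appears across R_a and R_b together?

ΣR = 5.64 + 11.3 + 15.0 = 31.94 MΩ.
R_{R_a..R_b} = 5.64 + 11.3 = 16.94 MΩ.
Voltage divider: V = V_in · (16.94 / 31.94) = 3.52 × 0.5304 = 1.867 V.

V ≈ 1.87 V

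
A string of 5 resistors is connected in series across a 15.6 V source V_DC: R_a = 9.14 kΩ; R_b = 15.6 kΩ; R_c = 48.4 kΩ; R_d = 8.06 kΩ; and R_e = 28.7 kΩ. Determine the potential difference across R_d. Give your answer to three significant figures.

V ≈ 1.14 V

Total series resistance ΣR = 9.14 + 15.6 + 48.4 + 8.06 + 28.7 = 109.9 kΩ.
Voltage divider: V = V_DC · (8.060 / 109.9) = 15.6 × 0.07334 = 1.144 V.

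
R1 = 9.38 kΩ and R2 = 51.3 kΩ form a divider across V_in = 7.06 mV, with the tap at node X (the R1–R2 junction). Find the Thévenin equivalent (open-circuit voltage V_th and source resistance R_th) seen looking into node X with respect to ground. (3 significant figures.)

V_th is the unloaded tap voltage: V_in · R2/(R1+R2) = 7.06 × 0.8454 = 5.969 mV.
Zeroing V_in shorts the top of R1 to ground, so R_th = R1 ‖ R2 = 7.930 kΩ.

V_th ≈ 5.97 mV, R_th ≈ 7.93 kΩ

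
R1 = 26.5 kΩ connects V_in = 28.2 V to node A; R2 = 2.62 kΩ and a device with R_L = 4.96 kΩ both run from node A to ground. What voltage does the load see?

The load sits in parallel with R2, giving an effective lower resistance R2' = R2·R_L/(R2+R_L) = 1.714 kΩ.
Then V_out = V_in · R2'/(R1 + R2') = 28.2 × 1.714/28.21 = 1.714 V.
(Unloaded it would be 2.54 V; the load pulls it down.)

V_out ≈ 1.71 V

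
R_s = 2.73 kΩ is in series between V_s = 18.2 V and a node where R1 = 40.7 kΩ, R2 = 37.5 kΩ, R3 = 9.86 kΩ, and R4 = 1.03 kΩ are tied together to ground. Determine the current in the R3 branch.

Combine the parallel branches: R_p = (1/40.7 + 1/37.5 + 1/9.86 + 1/1.03)⁻¹ = 0.8901 kΩ.
V_A by voltage divider: V_A = 18.2 × 0.8901/(2.73 + 0.8901) = 4.475 V.
I(R3) = V_A / R3 = 4.475/9.86 = 0.4538 mA.
(Equivalently: I_total = 5.028 mA, then current-divider fraction G_k/ΣG = 0.09027.)

I ≈ 0.454 mA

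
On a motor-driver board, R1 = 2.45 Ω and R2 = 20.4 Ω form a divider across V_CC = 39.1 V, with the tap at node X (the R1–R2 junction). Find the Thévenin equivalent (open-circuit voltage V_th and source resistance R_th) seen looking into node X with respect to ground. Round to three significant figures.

V_th ≈ 34.9 V, R_th ≈ 2.19 Ω

With X open, the divider is unloaded: V_th = 39.1 × 20.4/22.85 = 34.91 V.
Looking into X with the source shorted: R_th = R1·R2/(R1+R2) = 2.450 × 20.4/22.85 = 2.187 Ω.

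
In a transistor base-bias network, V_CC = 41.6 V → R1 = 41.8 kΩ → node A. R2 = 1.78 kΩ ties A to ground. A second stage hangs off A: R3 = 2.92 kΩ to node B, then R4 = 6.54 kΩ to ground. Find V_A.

Node A sees R2 in parallel with the series input of stage 2, R3 + R4 = 9.460 kΩ.
R2 ‖ (R3+R4) = 1.498 kΩ.
First divider: V_A = V_CC · 1.498/(41.8 + 1.498) = 1.439 V.

V_A ≈ 1.44 V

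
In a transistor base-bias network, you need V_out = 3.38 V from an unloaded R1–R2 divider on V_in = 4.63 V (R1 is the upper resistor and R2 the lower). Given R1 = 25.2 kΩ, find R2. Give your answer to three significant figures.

Required fraction k = V_out/V_in = 0.7300.
R2 = R1 · 0.7300/(1 − 0.7300) = 68.14 kΩ.

R2 ≈ 68.1 kΩ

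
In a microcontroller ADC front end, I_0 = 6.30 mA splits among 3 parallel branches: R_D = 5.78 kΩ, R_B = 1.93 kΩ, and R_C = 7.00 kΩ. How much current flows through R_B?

I ≈ 3.91 mA

ΣG = 1/5.78 + 1/1.93 + 1/7.00 = 0.8340.
R_B takes the fraction G_k/ΣG = 0.5181/0.8340 = 0.6213, so I = 6.30 × 0.6213 = 3.914 mA.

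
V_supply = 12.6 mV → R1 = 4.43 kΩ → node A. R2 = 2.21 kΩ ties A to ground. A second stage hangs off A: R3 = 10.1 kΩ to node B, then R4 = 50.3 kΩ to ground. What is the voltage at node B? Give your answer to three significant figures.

The second stage (R3 + R4 = 60.40 kΩ) loads node A in parallel with R2.
Effective lower resistance at A: R2 ‖ 60.40 = 2.132 kΩ.
V_A = 12.6 × 2.132/(4.43 + 2.132) = 4.094 mV.
Stage 2 is unloaded, so V_B = V_A · R4/(R3+R4) = 4.094 × 50.3/60.40 = 3.409 mV.

V_B ≈ 3.41 mV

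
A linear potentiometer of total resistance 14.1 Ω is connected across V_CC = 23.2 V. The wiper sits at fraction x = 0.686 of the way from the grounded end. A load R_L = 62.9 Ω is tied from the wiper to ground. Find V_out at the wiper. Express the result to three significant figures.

Split the track: R_lower = x·R_p = 9.673 Ω, R_upper = (1−x)·R_p = 4.427 Ω.
(x·R_p) ‖ R_L = 8.383 Ω.
Loaded-divider output: V_out = 23.2 × 0.6544 = 15.18 V.
(Unloaded: V_out = x·V_CC = 15.9 V.)

V_out ≈ 15.2 V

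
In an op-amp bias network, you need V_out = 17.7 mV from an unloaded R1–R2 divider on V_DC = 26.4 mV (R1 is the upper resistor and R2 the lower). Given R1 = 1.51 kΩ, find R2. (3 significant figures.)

R2 ≈ 3.07 kΩ

V_out/V_DC = R2/(R1+R2) = 0.6705.
R2 = R1 · 0.6705/(1 − 0.6705) = 3.072 kΩ.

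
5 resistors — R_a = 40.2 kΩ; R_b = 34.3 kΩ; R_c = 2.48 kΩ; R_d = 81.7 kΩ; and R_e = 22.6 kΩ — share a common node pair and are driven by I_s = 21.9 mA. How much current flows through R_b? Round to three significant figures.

I ≈ 1.24 mA

Conductances: ΣG = 1/40.2 + 1/34.3 + 1/2.48 + 1/81.7 + 1/22.6 = 0.5137 (1/kΩ).
By the current-divider rule, I = I_s · G_k/ΣG = 21.9 × 0.05675 = 1.243 mA.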